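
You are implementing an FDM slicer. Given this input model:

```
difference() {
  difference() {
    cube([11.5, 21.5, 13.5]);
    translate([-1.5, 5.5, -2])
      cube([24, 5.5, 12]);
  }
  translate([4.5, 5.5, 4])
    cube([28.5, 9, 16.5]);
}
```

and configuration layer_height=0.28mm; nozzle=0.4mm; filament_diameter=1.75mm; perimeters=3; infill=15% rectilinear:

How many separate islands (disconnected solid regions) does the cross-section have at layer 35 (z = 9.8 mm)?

2

At z = 9.8 mm: the 11.5×21.5 cube contributes its full rectangle; the cube at (-1.5, 5.5) is present — its section is the full 24×5.5 rectangle; Taking the first minus the rest: starting from the 11.5×21.5 cube, the 24×5.5 cube at (-1.5, 5.5) partially overlaps it — only the 63.25 mm² overlap (of its 132.00 mm²) is removed, clipping the outline — 2 connected regions; the 28.5×9 cube at (4.5, 5.5) contributes its full rectangle; Taking the first minus the rest: starting from the result so far, the 28.5×9 cube at (4.5, 5.5) partially overlaps it — only the 24.50 mm² overlap (of its 256.50 mm²) is removed, clipping the outline — 2 connected regions. Overall, the cross-section has 2 separate islands. Island count = 2.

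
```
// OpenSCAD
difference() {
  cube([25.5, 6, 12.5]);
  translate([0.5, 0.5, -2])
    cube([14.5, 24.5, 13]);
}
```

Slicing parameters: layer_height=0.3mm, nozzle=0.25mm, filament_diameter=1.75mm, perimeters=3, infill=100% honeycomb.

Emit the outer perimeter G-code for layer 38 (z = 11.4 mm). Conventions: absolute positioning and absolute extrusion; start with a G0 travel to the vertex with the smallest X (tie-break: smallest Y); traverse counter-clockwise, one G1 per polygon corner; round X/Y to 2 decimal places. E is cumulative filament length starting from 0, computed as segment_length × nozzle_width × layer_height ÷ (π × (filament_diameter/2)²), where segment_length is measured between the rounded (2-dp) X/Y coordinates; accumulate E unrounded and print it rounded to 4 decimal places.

G0 X0.00 Y0.00 Z11.40
G1 X25.50 Y0.00 E0.7951
G1 X25.50 Y6.00 E0.9822
G1 X0.00 Y6.00 E1.7773
G1 X0.00 Y0.00 E1.9644

At z = 11.4 mm: the 25.5×6 cube contributes its full rectangle; the cube at (0.5, 0.5) is not intersected at this z (z outside [-2, 11]); After the difference (first − rest): none of the subtracted shapes is present at this height, so the 25.5×6 cube is unchanged — 1 connected region. The outline is a single polygon with 4 vertices. Extrusion per mm of travel: 0.25 × 0.3 / (π × 0.875²) = 0.031181. Accumulating E over each segment gives final E = 1.9644.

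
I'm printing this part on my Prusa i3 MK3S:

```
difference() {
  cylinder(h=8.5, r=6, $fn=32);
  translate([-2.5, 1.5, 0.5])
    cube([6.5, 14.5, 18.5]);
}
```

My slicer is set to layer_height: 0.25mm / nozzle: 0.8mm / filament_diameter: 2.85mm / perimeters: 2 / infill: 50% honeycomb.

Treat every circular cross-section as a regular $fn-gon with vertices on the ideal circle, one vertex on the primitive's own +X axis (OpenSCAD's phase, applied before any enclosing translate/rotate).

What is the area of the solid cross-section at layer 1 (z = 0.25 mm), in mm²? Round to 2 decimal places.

112.37 mm²

At z = 0.25 mm: the cylinder: section is a regular 32-gon, circumradius r=6 (area = (32/2)·6.000²·sin(360°/32) = 112.37 mm²); the cube at (-2.5, 1.5) does not reach this height (z outside [0.5, 19]); Taking the first minus the rest: none of the subtracted shapes is present at this height, so the r=6 cylinder is unchanged — area = 112.37 mm². Overall, the cross-section is a single solid region. Net area = 112.37 mm².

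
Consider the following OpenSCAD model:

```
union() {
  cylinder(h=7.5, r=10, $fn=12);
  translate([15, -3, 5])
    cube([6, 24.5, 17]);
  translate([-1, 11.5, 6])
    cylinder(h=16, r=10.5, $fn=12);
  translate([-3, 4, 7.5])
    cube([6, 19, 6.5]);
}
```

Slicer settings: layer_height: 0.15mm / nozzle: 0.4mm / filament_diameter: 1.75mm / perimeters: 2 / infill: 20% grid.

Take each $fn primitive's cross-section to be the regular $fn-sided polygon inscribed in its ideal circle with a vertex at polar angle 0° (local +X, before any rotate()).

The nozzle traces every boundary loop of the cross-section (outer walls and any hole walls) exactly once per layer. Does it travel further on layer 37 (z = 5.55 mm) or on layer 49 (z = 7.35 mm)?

layer 49 (z = 7.35 mm)

Layer 37 (z = 5.55): the cylinder: section is a regular 12-gon, circumradius r=10 (perimeter = 2·12·10.000·sin(180°/12) = 62.12 mm); the 6×24.5 cube at (15, -3) contributes its full rectangle (perimeter 61.00 mm); the cylinder at (-1, 11.5) is absent (z outside [6, 22]); the cube at (-3, 4) is not intersected at this z (z outside [7.5, 14]); Merging all regions: the 2 present regions are separate (no shared area or edge), so areas and boundary lengths simply add and each stays a separate island — boundary = 123.12 mm. So its perimeter = 123.12 mm. Layer 49 (z = 7.35): the r=10 cylinder contributes a regular 12-gon of circumradius 10 (perimeter = 2·12·10.000·sin(180°/12) = 62.12 mm); the 6×24.5 cube at (15, -3) contributes its full rectangle (perimeter 61.00 mm); the cylinder at (-1, 11.5): section is a regular 12-gon, circumradius r=10.5 (perimeter = 2·12·10.500·sin(180°/12) = 65.22 mm); the cube at (-3, 4) does not reach this height (z outside [7.5, 14]); Combining (union): the regions partially overlap (shared area 97.20 mm²), so the edge portions inside another operand are dropped and the merged outline is re-measured after clipping — boundary = 149.48 mm. So its perimeter = 149.48 mm. Layer 49 is larger (149.48 vs 123.12 mm).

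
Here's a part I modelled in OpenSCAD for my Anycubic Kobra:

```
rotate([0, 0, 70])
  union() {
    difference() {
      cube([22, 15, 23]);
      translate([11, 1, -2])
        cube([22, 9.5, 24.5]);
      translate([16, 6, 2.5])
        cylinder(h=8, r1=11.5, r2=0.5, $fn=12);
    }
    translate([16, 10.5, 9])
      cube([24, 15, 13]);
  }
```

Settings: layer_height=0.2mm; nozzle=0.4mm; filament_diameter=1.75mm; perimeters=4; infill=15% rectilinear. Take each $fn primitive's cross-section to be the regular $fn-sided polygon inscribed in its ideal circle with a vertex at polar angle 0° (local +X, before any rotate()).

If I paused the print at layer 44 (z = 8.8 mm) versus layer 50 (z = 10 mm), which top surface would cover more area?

Layer 44 (z = 8.8): the cube (footprint 22×15) is included at this height (area 330.00 mm²); the cube at (11, 1) (footprint 22×9.5) is included at this height (area 209.00 mm²); the cone at (16, 6) (r1=11.5→r2=0.5) has section circumradius 2.837 here — a regular 12-gon (area = (12/2)·2.837²·sin(360°/12) = 24.15 mm²); Taking the first minus the rest: starting from the 22×15 cube (330.00 mm²), the 22×9.5 cube at (11, 1) partially overlaps it — only the 104.50 mm² overlap (of its 209.00 mm²) is removed, clipping the outline; the cone at (16, 6) misses the remaining region (no effect) — area = 225.50 mm²; the cube at (16, 10.5) is not intersected at this z (z outside [9, 22]); Merging all regions: only that combined region is present, so the union is just that shape — area = 225.50 mm²; (whole slice rotated 70° about Z — lengths, areas and connectivity unchanged). So its area = 225.50 mm². Layer 50 (z = 10): the 22×15 cube contributes its full rectangle (area 330.00 mm²); the 22×9.5 cube at (11, 1) contributes its full rectangle (area 209.00 mm²); the cone at (16, 6): at t=0.938 of its height the radius interpolates to r₁+(r₂−r₁)t = 1.188, giving a regular 12-gon of that circumradius (area = (12/2)·1.188²·sin(360°/12) = 4.23 mm²); Taking the first minus the rest: starting from the 22×15 cube (330.00 mm²), the 22×9.5 cube at (11, 1) partially overlaps it — only the 104.50 mm² overlap (of its 209.00 mm²) is removed, clipping the outline; the cone at (16, 6) misses the remaining region (no effect) — area = 225.50 mm²; the cube at (16, 10.5) (footprint 24×15) is included at this height (area 360.00 mm²); Taking the union: the regions partially overlap — summed areas 585.50 mm² minus the doubly-counted overlap 27.00 mm² gives 558.50 mm² — area = 558.50 mm²; (rotated 70° about Z; rotation is an isometry so areas/perimeters/island counts are preserved). So its area = 558.50 mm². Layer 50 is larger (558.50 vs 225.50 mm²).

layer 50 (z = 10 mm)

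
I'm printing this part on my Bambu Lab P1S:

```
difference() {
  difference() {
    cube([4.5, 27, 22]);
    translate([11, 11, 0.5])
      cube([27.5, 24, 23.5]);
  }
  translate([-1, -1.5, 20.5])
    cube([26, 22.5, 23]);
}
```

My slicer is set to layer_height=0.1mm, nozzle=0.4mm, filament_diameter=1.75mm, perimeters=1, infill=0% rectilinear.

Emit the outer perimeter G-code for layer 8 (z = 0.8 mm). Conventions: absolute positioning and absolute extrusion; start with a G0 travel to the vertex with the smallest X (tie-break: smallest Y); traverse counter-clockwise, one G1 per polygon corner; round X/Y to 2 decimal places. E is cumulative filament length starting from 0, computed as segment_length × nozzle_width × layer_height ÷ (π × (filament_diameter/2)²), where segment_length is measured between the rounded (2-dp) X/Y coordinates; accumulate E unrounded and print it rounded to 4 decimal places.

G0 X0.00 Y0.00 Z0.80
G1 X4.50 Y0.00 E0.0748
G1 X4.50 Y27.00 E0.5238
G1 X0.00 Y27.00 E0.5987
G1 X0.00 Y0.00 E1.0477

At z = 0.8 mm: the cube (footprint 4.5×27) is included at this height; the cube at (11, 11) is present — its section is the full 27.5×24 rectangle; After the difference (first − rest): starting from the 4.5×27 cube, the 27.5×24 cube at (11, 11) misses the remaining region (no effect) — 1 connected region; the cube at (-1, -1.5) is not intersected at this z (z outside [20.5, 43.5]); Taking the first minus the rest: none of the subtracted shapes is present at this height, so the result so far is unchanged — 1 connected region. The outline is a single polygon with 4 vertices. Extrusion per mm of travel: 0.4 × 0.1 / (π × 0.875²) = 0.016630. Accumulating E over each segment gives final E = 1.0477.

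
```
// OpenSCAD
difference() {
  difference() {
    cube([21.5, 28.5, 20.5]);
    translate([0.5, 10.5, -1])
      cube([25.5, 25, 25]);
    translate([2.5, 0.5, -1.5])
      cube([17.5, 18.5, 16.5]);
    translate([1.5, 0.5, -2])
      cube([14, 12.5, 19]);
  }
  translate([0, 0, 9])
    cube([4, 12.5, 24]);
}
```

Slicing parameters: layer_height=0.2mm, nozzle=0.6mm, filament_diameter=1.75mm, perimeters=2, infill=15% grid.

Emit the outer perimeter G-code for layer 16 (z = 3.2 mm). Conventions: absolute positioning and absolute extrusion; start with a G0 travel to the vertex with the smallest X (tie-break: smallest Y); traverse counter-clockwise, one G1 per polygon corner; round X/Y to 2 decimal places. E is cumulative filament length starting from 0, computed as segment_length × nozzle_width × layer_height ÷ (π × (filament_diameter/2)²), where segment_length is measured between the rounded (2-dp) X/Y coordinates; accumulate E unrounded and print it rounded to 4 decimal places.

G0 X0.00 Y0.00 Z3.20
G1 X21.50 Y0.00 E1.0726
G1 X21.50 Y10.50 E1.5965
G1 X20.00 Y10.50 E1.6713
G1 X20.00 Y0.50 E2.1702
G1 X1.50 Y0.50 E3.0932
G1 X1.50 Y10.50 E3.5921
G1 X0.50 Y10.50 E3.6420
G1 X0.50 Y28.50 E4.5400
G1 X0.00 Y28.50 E4.5650
G1 X0.00 Y0.00 E5.9868

At z = 3.2 mm: the 21.5×28.5 cube contributes its full rectangle; the cube at (0.5, 10.5) is present — its section is the full 25.5×25 rectangle; the cube at (2.5, 0.5) (footprint 17.5×18.5) is included at this height; the cube at (1.5, 0.5) is present — its section is the full 14×12.5 rectangle; Subtracting the remaining from the first: starting from the 21.5×28.5 cube, the 25.5×25 cube at (0.5, 10.5) partially overlaps it — only the 378.00 mm² overlap (of its 637.50 mm²) is removed, clipping the outline; the 17.5×18.5 cube at (2.5, 0.5) partially overlaps it — only the 175.00 mm² overlap (of its 323.75 mm²) is removed, clipping the outline; the 14×12.5 cube at (1.5, 0.5) partially overlaps it — only the 10.00 mm² overlap (of its 175.00 mm²) is removed, clipping the outline — 1 connected region; the cube does not reach this height (z outside [9, 33]); Subtracting the remaining from the first: none of the subtracted shapes is present at this height, so that combined region is unchanged — 1 connected region. The outline is a single polygon with 10 vertices. Extrusion per mm of travel: 0.6 × 0.2 / (π × 0.875²) = 0.049890. Accumulating E over each segment gives final E = 5.9868.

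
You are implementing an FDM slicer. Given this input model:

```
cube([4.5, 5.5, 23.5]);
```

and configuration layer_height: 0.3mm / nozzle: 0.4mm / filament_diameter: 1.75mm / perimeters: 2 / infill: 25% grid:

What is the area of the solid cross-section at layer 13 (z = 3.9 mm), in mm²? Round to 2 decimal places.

At z = 3.9 mm: the 4.5×5.5 cube contributes its full rectangle (area 24.75 mm²). Overall, the cross-section is a single solid region. Net area = 24.75 mm².

24.75 mm²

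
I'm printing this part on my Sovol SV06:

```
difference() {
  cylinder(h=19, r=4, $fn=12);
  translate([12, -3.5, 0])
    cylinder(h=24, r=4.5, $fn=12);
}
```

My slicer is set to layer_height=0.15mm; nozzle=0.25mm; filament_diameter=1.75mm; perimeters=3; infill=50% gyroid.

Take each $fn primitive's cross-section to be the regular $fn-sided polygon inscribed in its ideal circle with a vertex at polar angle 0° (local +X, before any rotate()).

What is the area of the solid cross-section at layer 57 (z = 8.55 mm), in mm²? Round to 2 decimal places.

At z = 8.55 mm: the cylinder: section is a regular 12-gon, circumradius r=4 (area = (12/2)·4.000²·sin(360°/12) = 48.00 mm²); the r=4.5 cylinder at (12, -3.5) contributes a regular 12-gon of circumradius 4.5 (area = (12/2)·4.500²·sin(360°/12) = 60.75 mm²); Subtracting the remaining from the first: starting from the r=4 cylinder (48.00 mm²), the r=4.5 cylinder at (12, -3.5) misses the remaining region (no effect) — area = 48.00 mm². Overall, the cross-section is a single solid region. Net area = 48.00 mm².

48.00 mm²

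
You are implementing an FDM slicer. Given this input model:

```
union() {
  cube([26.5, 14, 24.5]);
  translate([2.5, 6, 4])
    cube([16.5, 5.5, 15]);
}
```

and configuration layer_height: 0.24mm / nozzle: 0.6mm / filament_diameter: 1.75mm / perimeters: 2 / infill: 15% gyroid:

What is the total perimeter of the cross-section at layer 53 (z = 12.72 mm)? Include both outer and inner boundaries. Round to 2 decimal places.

At z = 12.72 mm: the 26.5×14 cube contributes its full rectangle (perimeter 81.00 mm); the cube at (2.5, 6) is present — its section is the full 16.5×5.5 rectangle (perimeter 44.00 mm); Combining (union): the 16.5×5.5 cube at (2.5, 6) lies entirely inside the 26.5×14 cube, so the union is just the 26.5×14 cube — boundary = 81.00 mm. Overall, the cross-section is a single solid region. Total boundary length (outer) = 81.00 mm.

81.00 mm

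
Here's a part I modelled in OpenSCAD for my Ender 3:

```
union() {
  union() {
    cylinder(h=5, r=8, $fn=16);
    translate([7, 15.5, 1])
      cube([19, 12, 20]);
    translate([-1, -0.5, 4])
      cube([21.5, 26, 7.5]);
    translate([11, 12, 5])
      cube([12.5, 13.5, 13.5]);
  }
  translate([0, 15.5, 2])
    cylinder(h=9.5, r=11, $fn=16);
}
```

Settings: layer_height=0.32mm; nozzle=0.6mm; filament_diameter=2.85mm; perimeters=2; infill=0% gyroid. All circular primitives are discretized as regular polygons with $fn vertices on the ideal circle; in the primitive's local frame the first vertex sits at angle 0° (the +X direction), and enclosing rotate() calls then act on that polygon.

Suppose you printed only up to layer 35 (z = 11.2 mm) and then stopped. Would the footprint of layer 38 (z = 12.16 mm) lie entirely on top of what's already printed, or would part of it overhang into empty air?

entirely on top

Compare the two slices. At z = 11.2: the cylinder is not intersected at this z (z outside [0, 5]); the 19×12 cube at (7, 15.5) contributes its full rectangle (area 228.00 mm²); the cube at (-1, -0.5) is present — its section is the full 21.5×26 rectangle (area 559.00 mm²); the 12.5×13.5 cube at (11, 12) contributes its full rectangle (area 168.75 mm²); Combining (union): the regions partially overlap — summed areas 955.75 mm² minus the doubly-counted overlap 293.25 mm² gives 662.50 mm² — area = 662.50 mm²; the r=11 cylinder at (0, 15.5) contributes a regular 16-gon of circumradius 11 (area = (16/2)·11.000²·sin(360°/16) = 370.44 mm²); Taking the union: the regions partially overlap — summed areas 1032.94 mm² minus the doubly-counted overlap 203.65 mm² gives 829.29 mm² — area = 829.29 mm². At z = 12.16: the cylinder does not reach this height (z outside [0, 5]); the cube at (7, 15.5) (footprint 19×12) is included at this height (area 228.00 mm²); the cube at (-1, -0.5) is not intersected at this z (z outside [4, 11.5]); the cube at (11, 12) (footprint 12.5×13.5) is included at this height (area 168.75 mm²); Taking the union: the regions partially overlap — summed areas 396.75 mm² minus the doubly-counted overlap 125.00 mm² gives 271.75 mm² — area = 271.75 mm²; the cylinder at (0, 15.5) does not reach this height (z outside [2, 11.5]); Merging all regions: only that combined region is present, so the union is just that shape — area = 271.75 mm². Checking containment: the cross-section at z = 12.16 is a subset of the cross-section at z = 11.2.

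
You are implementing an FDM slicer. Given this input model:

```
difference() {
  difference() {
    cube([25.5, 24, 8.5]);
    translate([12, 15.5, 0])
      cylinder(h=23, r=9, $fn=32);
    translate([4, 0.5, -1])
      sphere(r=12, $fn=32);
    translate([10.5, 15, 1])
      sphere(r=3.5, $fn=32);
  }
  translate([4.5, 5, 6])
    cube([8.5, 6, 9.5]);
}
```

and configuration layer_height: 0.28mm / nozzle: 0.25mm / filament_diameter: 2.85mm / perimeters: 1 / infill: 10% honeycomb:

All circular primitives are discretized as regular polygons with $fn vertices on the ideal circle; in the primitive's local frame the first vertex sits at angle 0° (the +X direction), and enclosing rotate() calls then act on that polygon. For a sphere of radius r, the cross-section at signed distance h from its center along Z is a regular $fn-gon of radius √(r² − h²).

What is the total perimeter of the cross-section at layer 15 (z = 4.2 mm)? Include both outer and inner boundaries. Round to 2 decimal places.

119.19 mm

At z = 4.2 mm: the 25.5×24 cube contributes its full rectangle (perimeter 99.00 mm); the r=9 cylinder at (12, 15.5) contributes a regular 32-gon of circumradius 9 (perimeter = 2·32·9.000·sin(180°/32) = 56.46 mm); the sphere at (4, 0.5): section is a regular 32-gon, circumradius = √(r²−h²) = √(12²−5.2²) = 10.815 (perimeter = 2·32·10.815·sin(180°/32) = 67.84 mm); the r=3.5 sphere at (10.5, 15) contributes a regular 32-gon of circumradius √(3.5²−3.2²) = 1.418 (perimeter = 2·32·1.418·sin(180°/32) = 8.89 mm); Subtracting the remaining from the first: starting from the 25.5×24 cube, the r=9 cylinder at (12, 15.5) partially overlaps it — only the 251.03 mm² overlap (of its 252.84 mm²) is removed, clipping the outline; the r=12 sphere at (4, 0.5) partially overlaps it — only the 122.16 mm² overlap (of its 365.08 mm²) is removed, clipping the outline; the r=3.5 sphere at (10.5, 15) misses the remaining region (no effect) — boundary = 119.19 mm; the cube at (4.5, 5) is absent (z outside [6, 15.5]); Taking the first minus the rest: none of the subtracted shapes is present at this height, so the result so far is unchanged — boundary = 119.19 mm. Overall, the cross-section has 2 separate islands. Total boundary length (outer) = 119.19 mm.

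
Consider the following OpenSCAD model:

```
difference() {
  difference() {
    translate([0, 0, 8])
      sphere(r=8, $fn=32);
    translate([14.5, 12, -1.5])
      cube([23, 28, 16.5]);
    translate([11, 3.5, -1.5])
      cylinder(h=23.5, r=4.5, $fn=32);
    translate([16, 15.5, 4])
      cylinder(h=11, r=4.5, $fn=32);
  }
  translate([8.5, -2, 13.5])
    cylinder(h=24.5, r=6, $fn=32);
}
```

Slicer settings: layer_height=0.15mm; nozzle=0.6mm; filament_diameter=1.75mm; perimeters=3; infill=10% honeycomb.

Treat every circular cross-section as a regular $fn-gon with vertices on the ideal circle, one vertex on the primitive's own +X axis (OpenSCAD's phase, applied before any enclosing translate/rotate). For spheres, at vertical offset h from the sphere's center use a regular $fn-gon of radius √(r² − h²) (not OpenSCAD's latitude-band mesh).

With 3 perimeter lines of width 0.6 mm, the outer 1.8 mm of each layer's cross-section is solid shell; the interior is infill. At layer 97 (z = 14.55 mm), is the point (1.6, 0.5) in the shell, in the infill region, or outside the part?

shell

At z = 14.55 mm: the r=8 sphere contributes a regular 32-gon of circumradius √(8²−6.55²) = 4.593; the cube at (14.5, 12) is present — its section is the full 23×28 rectangle; the r=4.5 cylinder at (11, 3.5) contributes a regular 32-gon of circumradius 4.5; the cylinder at (16, 15.5): section is a regular 32-gon, circumradius r=4.5; Subtracting the remaining from the first: starting from the r=8 sphere, the 23×28 cube at (14.5, 12) misses the remaining region (no effect); the r=4.5 cylinder at (11, 3.5) misses the remaining region (no effect); the r=4.5 cylinder at (16, 15.5) misses the remaining region (no effect) — 1 connected region; the r=6 cylinder at (8.5, -2) contributes a regular 32-gon of circumradius 6; Subtracting the remaining from the first: starting from the result so far, the r=6 cylinder at (8.5, -2) partially overlaps it — only the 7.28 mm² overlap (of its 112.37 mm²) is removed, clipping the outline — 1 connected region. Overall, the cross-section is a single solid region. The nearest boundary edge runs (2.96, 0.30)→(2.62, -0.83); distance from the point to it = 1.36 mm. The point is inside the cross-section, 1.36 mm from the nearest boundary — within the 1.8 mm shell band (3 × 0.6).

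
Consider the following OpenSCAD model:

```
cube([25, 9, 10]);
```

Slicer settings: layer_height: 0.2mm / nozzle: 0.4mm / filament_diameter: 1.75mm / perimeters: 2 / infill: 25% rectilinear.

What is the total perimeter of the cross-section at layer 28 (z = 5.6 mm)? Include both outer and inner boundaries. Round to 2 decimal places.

68.00 mm

At z = 5.6 mm: the cube (footprint 25×9) is included at this height (perimeter 68.00 mm). Overall, the cross-section is a single solid region. Total boundary length (outer) = 68.00 mm.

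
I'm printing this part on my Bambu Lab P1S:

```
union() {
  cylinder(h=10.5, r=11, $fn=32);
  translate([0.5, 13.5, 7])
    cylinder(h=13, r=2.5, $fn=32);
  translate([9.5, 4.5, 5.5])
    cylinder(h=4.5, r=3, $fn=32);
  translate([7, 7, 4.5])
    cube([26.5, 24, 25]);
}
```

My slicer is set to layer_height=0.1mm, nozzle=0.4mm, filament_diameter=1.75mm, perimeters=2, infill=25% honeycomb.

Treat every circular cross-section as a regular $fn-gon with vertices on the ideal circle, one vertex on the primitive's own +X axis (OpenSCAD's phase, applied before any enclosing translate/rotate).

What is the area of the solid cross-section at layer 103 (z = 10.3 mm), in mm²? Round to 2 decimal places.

1032.10 mm²

At z = 10.3 mm: the r=11 cylinder gives a regular 32-gon of circumradius 11 (constant along its height) (area = (32/2)·11.000²·sin(360°/32) = 377.69 mm²); the r=2.5 cylinder at (0.5, 13.5) gives a regular 32-gon of circumradius 2.5 (constant along its height) (area = (32/2)·2.500²·sin(360°/32) = 19.51 mm²); the cylinder at (9.5, 4.5) is absent (z outside [5.5, 10]); the cube at (7, 7) (footprint 26.5×24) is included at this height (area 636.00 mm²); Taking the union: the regions partially overlap — summed areas 1033.20 mm² minus the doubly-counted overlap 1.10 mm² gives 1032.10 mm² — area = 1032.10 mm². Overall, the cross-section has 2 separate islands. Net area = 1032.10 mm².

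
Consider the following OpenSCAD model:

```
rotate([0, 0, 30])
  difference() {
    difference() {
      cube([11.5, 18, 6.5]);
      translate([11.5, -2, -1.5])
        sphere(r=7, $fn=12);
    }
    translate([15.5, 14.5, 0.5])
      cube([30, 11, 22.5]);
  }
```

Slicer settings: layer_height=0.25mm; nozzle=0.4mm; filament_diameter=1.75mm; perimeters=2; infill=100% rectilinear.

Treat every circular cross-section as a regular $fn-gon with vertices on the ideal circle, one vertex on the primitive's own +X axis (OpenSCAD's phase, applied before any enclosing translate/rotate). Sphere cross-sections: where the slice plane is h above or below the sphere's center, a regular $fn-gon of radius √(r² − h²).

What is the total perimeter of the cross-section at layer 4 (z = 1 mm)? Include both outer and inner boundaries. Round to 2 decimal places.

56.54 mm

At z = 1 mm: the cube is present — its section is the full 11.5×18 rectangle (perimeter 59.00 mm); the r=7 sphere at (11.5, -2) slices to a regular 12-gon of circumradius 6.538 (√(r²−h²) with h=2.5 from center) (perimeter = 2·12·6.538·sin(180°/12) = 40.61 mm); Subtracting the remaining from the first: starting from the 11.5×18 cube, the r=7 sphere at (11.5, -2) partially overlaps it — only the 19.52 mm² overlap (of its 128.25 mm²) is removed, clipping the outline — boundary = 56.54 mm; the cube at (15.5, 14.5) is present — its section is the full 30×11 rectangle (perimeter 82.00 mm); After the difference (first − rest): starting from that combined region, the 30×11 cube at (15.5, 14.5) misses the remaining region (no effect) — boundary = 56.54 mm; (rotated 30° about Z; rotation is an isometry so areas/perimeters/island counts are preserved). Overall, the cross-section is a single solid region. Total boundary length (outer) = 56.54 mm.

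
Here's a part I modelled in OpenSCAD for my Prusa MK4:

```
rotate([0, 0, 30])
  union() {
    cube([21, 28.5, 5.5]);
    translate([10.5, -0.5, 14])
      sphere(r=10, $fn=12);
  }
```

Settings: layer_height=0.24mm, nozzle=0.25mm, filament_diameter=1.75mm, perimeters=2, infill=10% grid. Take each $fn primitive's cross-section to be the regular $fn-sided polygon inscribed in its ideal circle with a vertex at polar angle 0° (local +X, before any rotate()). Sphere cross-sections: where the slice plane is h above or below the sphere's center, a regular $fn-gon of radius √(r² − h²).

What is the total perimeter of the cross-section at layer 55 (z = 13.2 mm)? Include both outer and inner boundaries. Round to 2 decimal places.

61.92 mm

At z = 13.2 mm: the cube does not reach this height (z outside [0, 5.5]); the sphere at (10.5, -0.5): section is a regular 12-gon, circumradius = √(r²−h²) = √(10²−0.8²) = 9.968 (perimeter = 2·12·9.968·sin(180°/12) = 61.92 mm); Combining (union): only the r=10 sphere at (10.5, -0.5) is present, so the union is just that shape — boundary = 61.92 mm; (rotated 30° about Z; rotation is an isometry so areas/perimeters/island counts are preserved). Overall, the cross-section is a single solid region. Total boundary length (outer) = 61.92 mm.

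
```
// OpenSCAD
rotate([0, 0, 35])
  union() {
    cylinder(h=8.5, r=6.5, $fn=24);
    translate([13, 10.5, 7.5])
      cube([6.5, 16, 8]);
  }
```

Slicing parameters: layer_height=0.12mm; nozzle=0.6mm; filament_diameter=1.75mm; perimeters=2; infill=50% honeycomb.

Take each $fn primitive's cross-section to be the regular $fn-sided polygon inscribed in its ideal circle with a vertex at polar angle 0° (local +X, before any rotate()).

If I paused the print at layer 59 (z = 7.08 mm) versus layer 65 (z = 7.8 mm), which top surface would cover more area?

layer 65 (z = 7.8 mm)

Layer 59 (z = 7.08): the r=6.5 cylinder gives a regular 24-gon of circumradius 6.5 (constant along its height) (area = (24/2)·6.500²·sin(360°/24) = 131.22 mm²); the cube at (13, 10.5) is not intersected at this z (z outside [7.5, 15.5]); Merging all regions: only the r=6.5 cylinder is present, so the union is just that shape — area = 131.22 mm²; (whole slice rotated 35° about Z — lengths, areas and connectivity unchanged). So its area = 131.22 mm². Layer 65 (z = 7.8): the r=6.5 cylinder contributes a regular 24-gon of circumradius 6.5 (area = (24/2)·6.500²·sin(360°/24) = 131.22 mm²); the cube at (13, 10.5) is present — its section is the full 6.5×16 rectangle (area 104.00 mm²); Taking the union: the 2 present regions are separate (no shared area or edge), so areas and boundary lengths simply add and each stays a separate island — area = 235.22 mm²; (whole slice rotated 35° about Z — lengths, areas and connectivity unchanged). So its area = 235.22 mm². Layer 65 is larger (235.22 vs 131.22 mm²).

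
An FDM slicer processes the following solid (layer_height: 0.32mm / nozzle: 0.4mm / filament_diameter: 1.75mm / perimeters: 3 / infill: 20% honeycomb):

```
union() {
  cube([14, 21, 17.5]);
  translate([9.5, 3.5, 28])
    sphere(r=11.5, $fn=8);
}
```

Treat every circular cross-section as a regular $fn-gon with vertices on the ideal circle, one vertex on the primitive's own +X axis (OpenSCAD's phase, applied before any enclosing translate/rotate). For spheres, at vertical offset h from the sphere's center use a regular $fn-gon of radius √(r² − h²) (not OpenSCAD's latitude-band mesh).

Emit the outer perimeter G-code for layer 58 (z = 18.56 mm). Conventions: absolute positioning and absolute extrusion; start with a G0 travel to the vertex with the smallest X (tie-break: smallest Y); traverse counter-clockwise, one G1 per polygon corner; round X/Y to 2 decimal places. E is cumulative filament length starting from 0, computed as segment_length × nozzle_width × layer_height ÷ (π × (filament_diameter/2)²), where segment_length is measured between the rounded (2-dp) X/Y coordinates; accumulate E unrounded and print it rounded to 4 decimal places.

G0 X2.93 Y3.50 Z18.56
G1 X4.86 Y-1.14 E0.2674
G1 X9.50 Y-3.07 E0.5349
G1 X14.14 Y-1.14 E0.8023
G1 X16.07 Y3.50 E1.0697
G1 X14.14 Y8.14 E1.3372
G1 X9.50 Y10.07 E1.6046
G1 X4.86 Y8.14 E1.8720
G1 X2.93 Y3.50 E2.1395

At z = 18.56 mm: the cube is not intersected at this z (z outside [0, 17.5]); the r=11.5 sphere at (9.5, 3.5) slices to a regular 8-gon of circumradius 6.568 (√(r²−h²) with h=9.44 from center); Taking the union: only the r=11.5 sphere at (9.5, 3.5) is present, so the union is just that shape — 1 connected region. The outline is a single polygon with 8 vertices. Extrusion per mm of travel: 0.4 × 0.32 / (π × 0.875²) = 0.053216. Accumulating E over each segment gives final E = 2.1395.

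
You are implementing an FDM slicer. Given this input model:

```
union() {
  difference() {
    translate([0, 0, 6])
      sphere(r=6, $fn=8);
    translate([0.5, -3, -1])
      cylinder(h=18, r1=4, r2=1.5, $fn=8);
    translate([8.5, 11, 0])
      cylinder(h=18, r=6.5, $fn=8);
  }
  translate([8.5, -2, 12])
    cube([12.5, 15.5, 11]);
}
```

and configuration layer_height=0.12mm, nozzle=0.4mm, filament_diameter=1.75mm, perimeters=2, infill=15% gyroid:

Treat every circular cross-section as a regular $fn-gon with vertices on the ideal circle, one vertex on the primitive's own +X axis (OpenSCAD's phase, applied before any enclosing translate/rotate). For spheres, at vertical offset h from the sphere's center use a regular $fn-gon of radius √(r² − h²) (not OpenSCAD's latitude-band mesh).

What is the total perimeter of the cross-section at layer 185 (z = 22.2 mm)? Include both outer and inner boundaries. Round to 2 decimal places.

At z = 22.2 mm: the sphere is absent (|z−center|=16.200 > r=6); the cone at (0.5, -3) does not reach this height (z outside [-1, 17]); the cylinder at (8.5, 11) does not reach this height (z outside [0, 18]); After the difference (first − rest): the first operand is absent here, so nothing remains; the cube at (8.5, -2) (footprint 12.5×15.5) is included at this height (perimeter 56.00 mm); Taking the union: only the 12.5×15.5 cube at (8.5, -2) is present, so the union is just that shape — boundary = 56.00 mm. Overall, the cross-section is a single solid region. Total boundary length (outer) = 56.00 mm.

56.00 mm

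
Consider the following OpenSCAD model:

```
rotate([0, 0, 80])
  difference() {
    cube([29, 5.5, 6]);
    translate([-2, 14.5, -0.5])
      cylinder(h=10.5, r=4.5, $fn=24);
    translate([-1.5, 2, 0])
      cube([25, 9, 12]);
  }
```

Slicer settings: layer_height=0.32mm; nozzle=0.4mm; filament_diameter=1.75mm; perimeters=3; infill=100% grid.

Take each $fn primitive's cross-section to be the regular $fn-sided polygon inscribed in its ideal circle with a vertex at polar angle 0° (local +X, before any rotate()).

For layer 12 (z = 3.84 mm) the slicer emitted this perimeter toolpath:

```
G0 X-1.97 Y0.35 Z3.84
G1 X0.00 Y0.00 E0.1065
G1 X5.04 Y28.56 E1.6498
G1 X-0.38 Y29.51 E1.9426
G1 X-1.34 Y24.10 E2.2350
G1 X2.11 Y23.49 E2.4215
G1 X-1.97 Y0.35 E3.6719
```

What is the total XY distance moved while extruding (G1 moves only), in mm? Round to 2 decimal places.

69.00 mm

Sum the Euclidean lengths of each G1 segment: total = 69.00 mm.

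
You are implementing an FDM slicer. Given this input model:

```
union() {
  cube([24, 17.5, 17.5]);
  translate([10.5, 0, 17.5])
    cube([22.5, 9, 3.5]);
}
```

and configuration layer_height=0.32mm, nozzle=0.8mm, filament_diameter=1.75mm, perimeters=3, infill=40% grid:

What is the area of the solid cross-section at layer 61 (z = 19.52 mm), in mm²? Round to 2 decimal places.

202.50 mm²

At z = 19.52 mm: the cube does not reach this height (z outside [0, 17.5]); the cube at (10.5, 0) (footprint 22.5×9) is included at this height (area 202.50 mm²); Combining (union): only the 22.5×9 cube at (10.5, 0) is present, so the union is just that shape — area = 202.50 mm². Overall, the cross-section is a single solid region. Net area = 202.50 mm².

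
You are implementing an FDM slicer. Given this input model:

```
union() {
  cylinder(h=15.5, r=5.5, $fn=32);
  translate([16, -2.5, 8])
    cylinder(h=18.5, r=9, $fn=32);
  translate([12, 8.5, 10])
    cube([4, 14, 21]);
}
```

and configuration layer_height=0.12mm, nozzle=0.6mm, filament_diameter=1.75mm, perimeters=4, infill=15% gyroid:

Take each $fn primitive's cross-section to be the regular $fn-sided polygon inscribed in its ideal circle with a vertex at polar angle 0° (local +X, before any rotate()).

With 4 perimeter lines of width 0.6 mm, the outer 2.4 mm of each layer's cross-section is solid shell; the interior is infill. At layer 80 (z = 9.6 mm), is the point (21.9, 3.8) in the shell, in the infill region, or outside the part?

At z = 9.6 mm: the r=5.5 cylinder contributes a regular 32-gon of circumradius 5.5; the r=9 cylinder at (16, -2.5) contributes a regular 32-gon of circumradius 9; the cube at (12, 8.5) is not intersected at this z (z outside [10, 31]); Merging all regions: the 2 present regions are separate (no shared area or edge), so areas and boundary lengths simply add and each stays a separate island — 2 connected regions. Overall, the cross-section has 2 separate islands. The nearest boundary edge runs (21.00, 4.98)→(22.36, 3.86); distance from the point to it = 0.34 mm. (Shell/infill is judged within the island containing the point — the largest one.) The point is inside the cross-section, 0.34 mm from the nearest boundary — within the 2.4 mm shell band (4 × 0.6).

shell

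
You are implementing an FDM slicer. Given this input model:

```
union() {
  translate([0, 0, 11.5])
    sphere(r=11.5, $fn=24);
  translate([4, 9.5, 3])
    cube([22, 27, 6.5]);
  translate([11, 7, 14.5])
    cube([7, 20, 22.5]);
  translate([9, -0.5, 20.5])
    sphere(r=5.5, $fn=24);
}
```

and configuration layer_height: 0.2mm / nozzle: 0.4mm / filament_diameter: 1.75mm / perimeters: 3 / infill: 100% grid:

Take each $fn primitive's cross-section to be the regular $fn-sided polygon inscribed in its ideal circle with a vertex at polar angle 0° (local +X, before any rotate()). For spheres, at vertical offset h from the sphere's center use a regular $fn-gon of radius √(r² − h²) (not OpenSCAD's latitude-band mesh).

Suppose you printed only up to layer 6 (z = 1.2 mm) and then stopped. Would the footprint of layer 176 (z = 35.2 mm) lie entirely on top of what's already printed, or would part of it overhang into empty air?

part overhangs

Compare the two slices. At z = 1.2: the r=11.5 sphere slices to a regular 24-gon of circumradius 5.115 (√(r²−h²) with h=10.3 from center) (area = (24/2)·5.115²·sin(360°/24) = 81.25 mm²); the cube at (4, 9.5) is absent (z outside [3, 9.5]); the cube at (11, 7) does not reach this height (z outside [14.5, 37]); the sphere at (9, -0.5) is not intersected at this z (|z−center|=19.300 > r=5.5); Taking the union: only the r=11.5 sphere is present, so the union is just that shape — area = 81.25 mm². At z = 35.2: the sphere is absent (|z−center|=23.700 > r=11.5); the cube at (4, 9.5) does not reach this height (z outside [3, 9.5]); the cube at (11, 7) is present — its section is the full 7×20 rectangle (area 140.00 mm²); the sphere at (9, -0.5) is not intersected at this z (|z−center|=14.700 > r=5.5); Combining (union): only the 7×20 cube at (11, 7) is present, so the union is just that shape — area = 140.00 mm². Checking containment: at z = 35.2 the cross-section extends beyond the z = 1.2 cross-section by about 140.00 mm².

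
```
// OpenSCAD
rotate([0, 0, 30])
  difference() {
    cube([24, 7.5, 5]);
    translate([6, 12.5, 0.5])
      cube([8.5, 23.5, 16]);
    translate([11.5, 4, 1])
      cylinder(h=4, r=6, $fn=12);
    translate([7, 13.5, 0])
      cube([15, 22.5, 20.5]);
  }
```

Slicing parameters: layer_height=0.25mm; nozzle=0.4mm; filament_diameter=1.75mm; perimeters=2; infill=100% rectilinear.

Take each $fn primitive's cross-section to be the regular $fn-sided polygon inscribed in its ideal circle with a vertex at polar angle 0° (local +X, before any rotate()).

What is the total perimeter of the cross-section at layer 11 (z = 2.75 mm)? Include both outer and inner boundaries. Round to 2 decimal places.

At z = 2.75 mm: the 24×7.5 cube contributes its full rectangle (perimeter 63.00 mm); the cube at (6, 12.5) is present — its section is the full 8.5×23.5 rectangle (perimeter 64.00 mm); the r=6 cylinder at (11.5, 4) contributes a regular 12-gon of circumradius 6 (perimeter = 2·12·6.000·sin(180°/12) = 37.27 mm); the 15×22.5 cube at (7, 13.5) contributes its full rectangle (perimeter 75.00 mm); Subtracting the remaining from the first: starting from the 24×7.5 cube, the 8.5×23.5 cube at (6, 12.5) misses the remaining region (no effect); the r=6 cylinder at (11.5, 4) partially overlaps it — only the 81.52 mm² overlap (of its 108.00 mm²) is removed, clipping the outline; the 15×22.5 cube at (7, 13.5) misses the remaining region (no effect) — boundary = 61.88 mm; (rotated 30° about Z; rotation is an isometry so areas/perimeters/island counts are preserved). Overall, the cross-section has 2 separate islands. Total boundary length (outer) = 61.88 mm.

61.88 mm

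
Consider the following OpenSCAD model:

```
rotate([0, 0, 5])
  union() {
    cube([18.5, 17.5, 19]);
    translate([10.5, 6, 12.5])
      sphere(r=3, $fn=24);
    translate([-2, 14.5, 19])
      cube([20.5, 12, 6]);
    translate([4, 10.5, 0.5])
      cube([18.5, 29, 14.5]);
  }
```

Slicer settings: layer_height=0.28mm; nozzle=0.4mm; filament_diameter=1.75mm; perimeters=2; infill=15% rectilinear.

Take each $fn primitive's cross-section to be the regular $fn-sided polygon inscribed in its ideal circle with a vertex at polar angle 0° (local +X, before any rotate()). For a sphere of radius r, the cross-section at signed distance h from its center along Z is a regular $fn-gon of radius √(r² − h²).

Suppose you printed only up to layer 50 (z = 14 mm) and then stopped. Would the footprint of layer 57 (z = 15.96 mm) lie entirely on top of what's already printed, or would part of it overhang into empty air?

Compare the two slices. At z = 14: the 18.5×17.5 cube contributes its full rectangle (area 323.75 mm²); the r=3 sphere at (10.5, 6) contributes a regular 24-gon of circumradius √(3²−1.5²) = 2.598 (area = (24/2)·2.598²·sin(360°/24) = 20.96 mm²); the cube at (-2, 14.5) is absent (z outside [19, 25]); the cube at (4, 10.5) (footprint 18.5×29) is included at this height (area 536.50 mm²); Combining (union): the regions partially overlap — summed areas 881.21 mm² minus the doubly-counted overlap 122.46 mm² gives 758.75 mm² — area = 758.75 mm²; (whole slice rotated 5° about Z — lengths, areas and connectivity unchanged). At z = 15.96: the cube is present — its section is the full 18.5×17.5 rectangle (area 323.75 mm²); the sphere at (10.5, 6) is not intersected at this z (|z−center|=3.460 > r=3); the cube at (-2, 14.5) is absent (z outside [19, 25]); the cube at (4, 10.5) is absent (z outside [0.5, 15]); Merging all regions: only the 18.5×17.5 cube is present, so the union is just that shape — area = 323.75 mm²; (whole slice rotated 5° about Z — lengths, areas and connectivity unchanged). Checking containment: the cross-section at z = 15.96 is a subset of the cross-section at z = 14.

entirely on top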